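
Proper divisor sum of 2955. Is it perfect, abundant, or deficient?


Proper divisors: 1, 3, 5, 15, 197, 591, 985
Sum = 1 + 3 + 5 + 15 + 197 + 591 + 985 = 1797
1797 < 2955 → deficient

s(2955) = 1797 (deficient)


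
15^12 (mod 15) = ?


15^1 mod 15 = 0
15^2 mod 15 = 0
15^3 mod 15 = 0
15^4 mod 15 = 0
15^5 mod 15 = 0
15^6 mod 15 = 0
15^7 mod 15 = 0
15^8 mod 15 = 0
15^9 mod 15 = 0
15^10 mod 15 = 0
15^11 mod 15 = 0
15^12 mod 15 = 0


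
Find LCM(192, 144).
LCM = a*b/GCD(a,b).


GCD(192, 144) = 48
LCM = 192*144/48 = 27648/48 = 576

LCM = 576


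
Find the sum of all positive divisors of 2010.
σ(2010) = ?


Divisors of 2010: 1, 2, 3, 5, 6, 10, 15, 30, 67, 134, 201, 335, 402, 670, 1005, 2010
Sum = 1 + 2 + 3 + 5 + 6 + 10 + 15 + 30 + 67 + 134 + 201 + 335 + 402 + 670 + 1005 + 2010 = 4896

σ(2010) = 4896


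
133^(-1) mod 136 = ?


Use the extended Euclidean algorithm on (136, 133); each row r = 136*s + 133*t:
r=136, s=1, t=0
r=133, s=0, t=1
q=1: r=3, s=1, t=-1   [136*(1) + 133*(-1) = 3]
q=44: r=1, s=-44, t=45   [136*(-44) + 133*(45) = 1]
q=3: r=0, s=133, t=-136   [136*(133) + 133*(-136) = 0]
GCD = 1 with t = 45, so 133*(45) ≡ 1 (mod 136)
Inverse = 45 mod 136 = 45
Check: 133 * 45 = 5985 ≡ 1 (mod 136)

133^(-1) ≡ 45 (mod 136)


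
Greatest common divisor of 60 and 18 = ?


60 = 3 * 18 + 6
18 = 3 * 6 + 0
GCD = 6


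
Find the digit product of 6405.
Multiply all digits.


6 × 4 × 0 × 5 = 0


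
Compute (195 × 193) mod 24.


195 × 193 = 37635
37635 mod 24 = 3


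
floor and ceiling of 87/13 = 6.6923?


87/13 = 6.6923
floor = 6
ceil = 7

floor = 6, ceil = 7


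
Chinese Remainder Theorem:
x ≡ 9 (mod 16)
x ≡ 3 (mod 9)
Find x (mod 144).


M = 16*9 = 144
M1 = M/16 = 9, M2 = M/9 = 16
M1^(-1) mod 16 = 9, M2^(-1) mod 9 = 4
x = 9*9*9 + 3*16*4 = 921
921 mod 144 = 57
Check: 57 mod 16 = 9 ✓, 57 mod 9 = 3 ✓

x ≡ 57 (mod 144)


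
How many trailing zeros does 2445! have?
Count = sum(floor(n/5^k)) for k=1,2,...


floor(2445/5) = 489
floor(2445/25) = 97
floor(2445/125) = 19
floor(2445/625) = 3
Total = 608

608 trailing zeros


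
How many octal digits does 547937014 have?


547937014 in base 8 = 4052155366
Number of digits = 10

10 digits (base 8)


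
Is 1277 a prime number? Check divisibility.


Check divisors up to sqrt(1277) = 35.7351
No divisors found.
1277 is prime.

Yes, 1277 is prime


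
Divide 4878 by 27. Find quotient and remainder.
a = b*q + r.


4878 = 27 * 180 + 18
Check: 4860 + 18 = 4878

q = 180, r = 18


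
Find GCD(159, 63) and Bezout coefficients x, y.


Tabular extended Euclidean (each row: r = 159*s + 63*t):
r=159, s=1, t=0
r=63, s=0, t=1
q=2: r=33, s=1, t=-2   [159*(1) + 63*(-2) = 33]
q=1: r=30, s=-1, t=3   [159*(-1) + 63*(3) = 30]
q=1: r=3, s=2, t=-5   [159*(2) + 63*(-5) = 3]
q=10: r=0, s=-21, t=53   [159*(-21) + 63*(53) = 0]
GCD = 3; from the row with r=3: x=2, y=-5
Check: 159*(2) + 63*(-5) = 318 - 315 = 3

GCD = 3, x = 2, y = -5


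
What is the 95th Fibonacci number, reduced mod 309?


F(k) mod 309 for k=1..95:
1, 1, 2, 3, 5, 8, 13, 21, 34, 55, 89, 144, 233, 68, 301, 60, 52, 112, 164, 276, 131, 98, 229, 18, 247, 265, 203, 159, 53, 212, 265, 168, 124, 292, 107, 90, 197, 287, 175, 153, 19, 172, 191, 54, 245, 299, 235, 225, 151, 67, 218, 285, 194, 170, 55, 225, 280, 196, 167, 54, 221, 275, 187, 153, 31, 184, 215, 90, 305, 86, 82, 168, 250, 109, 50, 159, 209, 59, 268, 18, 286, 304, 281, 276, 248, 215, 154, 60, 214, 274, 179, 144, 14, 158, 172
F(95) mod 309 = 172


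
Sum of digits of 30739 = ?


3 + 0 + 7 + 3 + 9 = 22


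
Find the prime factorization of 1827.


1827 / 3 = 609
609 / 3 = 203
203 / 7 = 29
29 / 29 = 1
1827 = 3^2 × 7 × 29


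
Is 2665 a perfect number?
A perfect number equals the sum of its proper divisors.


Proper divisors of 2665: 1, 5, 13, 41, 65, 205, 533
Sum = 1 + 5 + 13 + 41 + 65 + 205 + 533 = 863

No, 2665 is not perfect (863 ≠ 2665)


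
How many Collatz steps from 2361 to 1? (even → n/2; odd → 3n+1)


2361 → 7084 → 3542 → 1771 → 5314 → 2657 → 7972 → 3986 → 1993 → 5980 → 2990 → 1495 → 4486 → 2243 → 6730 → 3365 → 10096 → 5048 → 2524 → 1262 → 631 → 1894 → 947 → 2842 → 1421 → 4264 → 2132 → 1066 → 533 → 1600 → 800 → 400 → 200 → 100 → 50 → 25 → 76 → 38 → 19 → 58 → 29 → 88 → 44 → 22 → 11 → 34 → 17 → 52 → 26 → 13 → 40 → 20 → 10 → 5 → 16 → 8 → 4 → 2 → 1
Total steps = 58

58 steps


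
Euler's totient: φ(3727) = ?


3727 = 3727
Prime factors: 3727
φ(3727) = 3727 × (1-1/3727)
= 3727 × 3726/3727 = 3726

φ(3727) = 3726


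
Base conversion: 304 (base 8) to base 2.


304 (base 8) = 196 (decimal)
196 (decimal) = 11000100 (base 2)


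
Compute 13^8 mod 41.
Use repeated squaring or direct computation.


13^1 mod 41 = 13
13^2 mod 41 = 5
13^3 mod 41 = 24
13^4 mod 41 = 25
13^5 mod 41 = 38
13^6 mod 41 = 2
13^7 mod 41 = 26
13^8 mod 41 = 10


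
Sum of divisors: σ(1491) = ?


Divisors of 1491: 1, 3, 7, 21, 71, 213, 497, 1491
Sum = 1 + 3 + 7 + 21 + 71 + 213 + 497 + 1491 = 2304

σ(1491) = 2304


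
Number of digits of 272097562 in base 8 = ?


272097562 in base 8 = 2015760432
Number of digits = 10

10 digits (base 8)


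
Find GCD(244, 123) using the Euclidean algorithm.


244 = 1 * 123 + 121
123 = 1 * 121 + 2
121 = 60 * 2 + 1
2 = 2 * 1 + 0
GCD = 1


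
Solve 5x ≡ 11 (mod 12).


GCD(5, 12) = 1, unique solution
a^(-1) mod 12 = 5
x = 5 * 11 mod 12 = 7

x ≡ 7 (mod 12)


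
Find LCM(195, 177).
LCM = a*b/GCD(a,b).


GCD(195, 177) = 3
LCM = 195*177/3 = 34515/3 = 11505

LCM = 11505


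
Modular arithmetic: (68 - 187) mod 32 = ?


68 - 187 = -119
-119 mod 32 = 9


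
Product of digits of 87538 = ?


8 × 7 × 5 × 3 × 8 = 6720


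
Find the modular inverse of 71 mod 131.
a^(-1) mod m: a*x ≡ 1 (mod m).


Use the extended Euclidean algorithm on (131, 71); each row r = 131*s + 71*t:
r=131, s=1, t=0
r=71, s=0, t=1
q=1: r=60, s=1, t=-1   [131*(1) + 71*(-1) = 60]
q=1: r=11, s=-1, t=2   [131*(-1) + 71*(2) = 11]
q=5: r=5, s=6, t=-11   [131*(6) + 71*(-11) = 5]
q=2: r=1, s=-13, t=24   [131*(-13) + 71*(24) = 1]
q=5: r=0, s=71, t=-131   [131*(71) + 71*(-131) = 0]
GCD = 1 with t = 24, so 71*(24) ≡ 1 (mod 131)
Inverse = 24 mod 131 = 24
Check: 71 * 24 = 1704 ≡ 1 (mod 131)

71^(-1) ≡ 24 (mod 131)


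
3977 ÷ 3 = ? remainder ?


3977 = 3 * 1325 + 2
Check: 3975 + 2 = 3977

q = 1325, r = 2


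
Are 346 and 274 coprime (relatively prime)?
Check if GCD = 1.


Euclidean algorithm:
346 = 1 * 274 + 72
274 = 3 * 72 + 58
72 = 1 * 58 + 14
58 = 4 * 14 + 2
14 = 7 * 2 + 0
GCD(346, 274) = 2

No, not coprime (GCD = 2)


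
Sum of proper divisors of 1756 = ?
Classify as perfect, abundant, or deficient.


Proper divisors: 1, 2, 4, 439, 878
Sum = 1 + 2 + 4 + 439 + 878 = 1324
1324 < 1756 → deficient

s(1756) = 1324 (deficient)


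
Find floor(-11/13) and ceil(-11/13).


-11/13 = -0.8462
floor = -1
ceil = 0

floor = -1, ceil = 0


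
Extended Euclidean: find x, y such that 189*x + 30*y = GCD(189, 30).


Tabular extended Euclidean (each row: r = 189*s + 30*t):
r=189, s=1, t=0
r=30, s=0, t=1
q=6: r=9, s=1, t=-6   [189*(1) + 30*(-6) = 9]
q=3: r=3, s=-3, t=19   [189*(-3) + 30*(19) = 3]
q=3: r=0, s=10, t=-63   [189*(10) + 30*(-63) = 0]
GCD = 3; from the row with r=3: x=-3, y=19
Check: 189*(-3) + 30*(19) = -567 + 570 = 3

GCD = 3, x = -3, y = 19


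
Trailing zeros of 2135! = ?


floor(2135/5) = 427
floor(2135/25) = 85
floor(2135/125) = 17
floor(2135/625) = 3
Total = 532

532 trailing zeros


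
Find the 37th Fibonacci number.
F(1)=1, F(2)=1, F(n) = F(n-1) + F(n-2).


Sequence: 1, 1, 2, 3, 5, 8, 13, 21, 34, 55, 89, 144, 233, 377, 610, 987, 1597, 2584, 4181, 6765, 10946, 17711, 28657, 46368, 75025, 121393, 196418, 317811, 514229, 832040, 1346269, 2178309, 3524578, 5702887, 9227465, 14930352, 24157817
F(37) = 24157817


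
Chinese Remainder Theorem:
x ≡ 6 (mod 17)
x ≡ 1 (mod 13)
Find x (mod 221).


M = 17*13 = 221
M1 = M/17 = 13, M2 = M/13 = 17
M1^(-1) mod 17 = 4, M2^(-1) mod 13 = 10
x = 6*13*4 + 1*17*10 = 482
482 mod 221 = 40
Check: 40 mod 17 = 6 ✓, 40 mod 13 = 1 ✓

x ≡ 40 (mod 221)


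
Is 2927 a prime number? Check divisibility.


Check divisors up to sqrt(2927) = 54.1018
No divisors found.
2927 is prime.

Yes, 2927 is prime


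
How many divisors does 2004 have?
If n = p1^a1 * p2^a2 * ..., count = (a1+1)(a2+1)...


2004 = 2^2 × 3^1 × 167^1
d(2004) = (2+1) × (1+1) × (1+1) = 12

12 divisors


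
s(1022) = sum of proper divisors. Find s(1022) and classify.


Proper divisors: 1, 2, 7, 14, 73, 146, 511
Sum = 1 + 2 + 7 + 14 + 73 + 146 + 511 = 754
754 < 1022 → deficient

s(1022) = 754 (deficient)


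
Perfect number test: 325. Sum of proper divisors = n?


Proper divisors of 325: 1, 5, 13, 25, 65
Sum = 1 + 5 + 13 + 25 + 65 = 109

No, 325 is not perfect (109 ≠ 325)


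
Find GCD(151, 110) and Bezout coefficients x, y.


Tabular extended Euclidean (each row: r = 151*s + 110*t):
r=151, s=1, t=0
r=110, s=0, t=1
q=1: r=41, s=1, t=-1   [151*(1) + 110*(-1) = 41]
q=2: r=28, s=-2, t=3   [151*(-2) + 110*(3) = 28]
q=1: r=13, s=3, t=-4   [151*(3) + 110*(-4) = 13]
q=2: r=2, s=-8, t=11   [151*(-8) + 110*(11) = 2]
q=6: r=1, s=51, t=-70   [151*(51) + 110*(-70) = 1]
q=2: r=0, s=-110, t=151   [151*(-110) + 110*(151) = 0]
GCD = 1; from the row with r=1: x=51, y=-70
Check: 151*(51) + 110*(-70) = 7701 - 7700 = 1

GCD = 1, x = 51, y = -70


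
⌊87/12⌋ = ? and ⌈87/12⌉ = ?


87/12 = 7.2500
floor = 7
ceil = 8

floor = 7, ceil = 8


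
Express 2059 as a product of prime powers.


2059 / 29 = 71
71 / 71 = 1
2059 = 29 × 71


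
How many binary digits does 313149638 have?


313149638 in base 2 = 10010101010100100100011000110
Number of digits = 29

29 digits (base 2)


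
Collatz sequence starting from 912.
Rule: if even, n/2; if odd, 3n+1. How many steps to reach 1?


912 → 456 → 228 → 114 → 57 → 172 → 86 → 43 → 130 → 65 → 196 → 98 → 49 → 148 → 74 → 37 → 112 → 56 → 28 → 14 → 7 → 22 → 11 → 34 → 17 → 52 → 26 → 13 → 40 → 20 → 10 → 5 → 16 → 8 → 4 → 2 → 1
Total steps = 36

36 steps


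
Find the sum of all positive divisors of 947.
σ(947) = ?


Divisors of 947: 1, 947
Sum = 1 + 947 = 948

σ(947) = 948


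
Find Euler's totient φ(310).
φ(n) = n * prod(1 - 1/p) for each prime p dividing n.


310 = 2 × 5 × 31
Prime factors: 2, 5, 31
φ(310) = 310 × (1-1/2) × (1-1/5) × (1-1/31)
= 310 × 1/2 × 4/5 × 30/31 = 120

φ(310) = 120


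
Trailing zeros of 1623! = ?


floor(1623/5) = 324
floor(1623/25) = 64
floor(1623/125) = 12
floor(1623/625) = 2
Total = 402

402 trailing zeros


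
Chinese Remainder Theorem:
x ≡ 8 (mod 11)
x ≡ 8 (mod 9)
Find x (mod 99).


M = 11*9 = 99
M1 = M/11 = 9, M2 = M/9 = 11
M1^(-1) mod 11 = 5, M2^(-1) mod 9 = 5
x = 8*9*5 + 8*11*5 = 800
800 mod 99 = 8
Check: 8 mod 11 = 8 ✓, 8 mod 9 = 8 ✓

x ≡ 8 (mod 99)


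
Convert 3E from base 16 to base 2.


3E (base 16) = 62 (decimal)
62 (decimal) = 111110 (base 2)


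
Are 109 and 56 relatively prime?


Euclidean algorithm:
109 = 1 * 56 + 53
56 = 1 * 53 + 3
53 = 17 * 3 + 2
3 = 1 * 2 + 1
2 = 2 * 1 + 0
GCD(109, 56) = 1

Yes, coprime (GCD = 1)


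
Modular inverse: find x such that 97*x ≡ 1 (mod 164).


Use the extended Euclidean algorithm on (164, 97); each row r = 164*s + 97*t:
r=164, s=1, t=0
r=97, s=0, t=1
q=1: r=67, s=1, t=-1   [164*(1) + 97*(-1) = 67]
q=1: r=30, s=-1, t=2   [164*(-1) + 97*(2) = 30]
q=2: r=7, s=3, t=-5   [164*(3) + 97*(-5) = 7]
q=4: r=2, s=-13, t=22   [164*(-13) + 97*(22) = 2]
q=3: r=1, s=42, t=-71   [164*(42) + 97*(-71) = 1]
q=2: r=0, s=-97, t=164   [164*(-97) + 97*(164) = 0]
GCD = 1 with t = -71, so 97*(-71) ≡ 1 (mod 164)
Inverse = -71 mod 164 = 93
Check: 97 * 93 = 9021 ≡ 1 (mod 164)

97^(-1) ≡ 93 (mod 164)


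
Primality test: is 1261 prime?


1261 / 13 = 97 (exact division)
1261 is NOT prime.

No, 1261 is not prime


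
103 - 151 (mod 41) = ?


103 - 151 = -48
-48 mod 41 = 34


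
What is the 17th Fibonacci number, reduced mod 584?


F(k) mod 584 for k=1..17:
1, 1, 2, 3, 5, 8, 13, 21, 34, 55, 89, 144, 233, 377, 26, 403, 429
F(17) mod 584 = 429


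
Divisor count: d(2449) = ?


2449 = 31^1 × 79^1
d(2449) = (1+1) × (1+1) = 4

4 divisors


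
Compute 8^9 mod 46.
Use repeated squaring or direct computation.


8^1 mod 46 = 8
8^2 mod 46 = 18
8^3 mod 46 = 6
8^4 mod 46 = 2
8^5 mod 46 = 16
8^6 mod 46 = 36
8^7 mod 46 = 12
8^8 mod 46 = 4
8^9 mod 46 = 32


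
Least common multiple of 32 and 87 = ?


GCD(32, 87) = 1
LCM = 32*87/1 = 2784/1 = 2784

LCM = 2784


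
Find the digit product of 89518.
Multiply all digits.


8 × 9 × 5 × 1 × 8 = 2880


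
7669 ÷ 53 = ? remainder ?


7669 = 53 * 144 + 37
Check: 7632 + 37 = 7669

q = 144, r = 37


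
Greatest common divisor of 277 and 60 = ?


277 = 4 * 60 + 37
60 = 1 * 37 + 23
37 = 1 * 23 + 14
23 = 1 * 14 + 9
14 = 1 * 9 + 5
9 = 1 * 5 + 4
5 = 1 * 4 + 1
4 = 4 * 1 + 0
GCD = 1


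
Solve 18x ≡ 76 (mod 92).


GCD(18, 92) = 2 divides 76
Divide: 9x ≡ 38 (mod 46)
x ≡ 40 (mod 46)


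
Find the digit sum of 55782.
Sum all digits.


5 + 5 + 7 + 8 + 2 = 27


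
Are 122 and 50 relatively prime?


Euclidean algorithm:
122 = 2 * 50 + 22
50 = 2 * 22 + 6
22 = 3 * 6 + 4
6 = 1 * 4 + 2
4 = 2 * 2 + 0
GCD(122, 50) = 2

No, not coprime (GCD = 2)


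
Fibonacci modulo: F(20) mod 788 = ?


F(k) mod 788 for k=1..20:
1, 1, 2, 3, 5, 8, 13, 21, 34, 55, 89, 144, 233, 377, 610, 199, 21, 220, 241, 461
F(20) mod 788 = 461


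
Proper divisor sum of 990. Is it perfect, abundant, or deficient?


Proper divisors: 1, 2, 3, 5, 6, 9, 10, 11, 15, 18, 22, 30, 33, 45, 55, 66, 90, 99, 110, 165, 198, 330, 495
Sum = 1 + 2 + 3 + 5 + 6 + 9 + 10 + 11 + 15 + 18 + 22 + 30 + 33 + 45 + 55 + 66 + 90 + 99 + 110 + 165 + 198 + 330 + 495 = 1818
1818 > 990 → abundant

s(990) = 1818 (abundant)


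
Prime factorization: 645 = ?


645 / 3 = 215
215 / 5 = 43
43 / 43 = 1
645 = 3 × 5 × 43


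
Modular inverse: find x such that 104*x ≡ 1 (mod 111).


Use the extended Euclidean algorithm on (111, 104); each row r = 111*s + 104*t:
r=111, s=1, t=0
r=104, s=0, t=1
q=1: r=7, s=1, t=-1   [111*(1) + 104*(-1) = 7]
q=14: r=6, s=-14, t=15   [111*(-14) + 104*(15) = 6]
q=1: r=1, s=15, t=-16   [111*(15) + 104*(-16) = 1]
q=6: r=0, s=-104, t=111   [111*(-104) + 104*(111) = 0]
GCD = 1 with t = -16, so 104*(-16) ≡ 1 (mod 111)
Inverse = -16 mod 111 = 95
Check: 104 * 95 = 9880 ≡ 1 (mod 111)

104^(-1) ≡ 95 (mod 111)


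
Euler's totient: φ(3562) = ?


3562 = 2 × 13 × 137
Prime factors: 2, 13, 137
φ(3562) = 3562 × (1-1/2) × (1-1/13) × (1-1/137)
= 3562 × 1/2 × 12/13 × 136/137 = 1632

φ(3562) = 1632


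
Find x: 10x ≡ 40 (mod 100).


GCD(10, 100) = 10 divides 40
Divide: 1x ≡ 4 (mod 10)
x ≡ 4 (mod 10)


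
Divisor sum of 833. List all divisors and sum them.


Divisors of 833: 1, 7, 17, 49, 119, 833
Sum = 1 + 7 + 17 + 49 + 119 + 833 = 1026

σ(833) = 1026


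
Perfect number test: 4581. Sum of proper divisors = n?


Proper divisors of 4581: 1, 3, 9, 509, 1527
Sum = 1 + 3 + 9 + 509 + 1527 = 2049

No, 4581 is not perfect (2049 ≠ 4581)


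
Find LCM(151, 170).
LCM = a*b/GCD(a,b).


GCD(151, 170) = 1
LCM = 151*170/1 = 25670/1 = 25670

LCM = 25670


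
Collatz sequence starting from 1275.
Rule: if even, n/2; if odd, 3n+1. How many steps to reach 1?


1275 → 3826 → 1913 → 5740 → 2870 → 1435 → 4306 → 2153 → 6460 → 3230 → 1615 → 4846 → 2423 → 7270 → 3635 → 10906 → 5453 → 16360 → 8180 → 4090 → 2045 → 6136 → 3068 → 1534 → 767 → 2302 → 1151 → 3454 → 1727 → 5182 → 2591 → 7774 → 3887 → 11662 → 5831 → 17494 → 8747 → 26242 → 13121 → 39364 → 19682 → 9841 → 29524 → 14762 → 7381 → 22144 → 11072 → 5536 → 2768 → 1384 → 692 → 346 → 173 → 520 → 260 → 130 → 65 → 196 → 98 → 49 → 148 → 74 → 37 → 112 → 56 → 28 → 14 → 7 → 22 → 11 → 34 → 17 → 52 → 26 → 13 → 40 → 20 → 10 → 5 → 16 → 8 → 4 → 2 → 1
Total steps = 83

83 steps


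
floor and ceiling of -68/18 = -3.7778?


-68/18 = -3.7778
floor = -4
ceil = -3

floor = -4, ceil = -3


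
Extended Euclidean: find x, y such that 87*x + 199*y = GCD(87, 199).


Tabular extended Euclidean (each row: r = 87*s + 199*t):
r=87, s=1, t=0
r=199, s=0, t=1
q=0: r=87, s=1, t=0   [87*(1) + 199*(0) = 87]
q=2: r=25, s=-2, t=1   [87*(-2) + 199*(1) = 25]
q=3: r=12, s=7, t=-3   [87*(7) + 199*(-3) = 12]
q=2: r=1, s=-16, t=7   [87*(-16) + 199*(7) = 1]
q=12: r=0, s=199, t=-87   [87*(199) + 199*(-87) = 0]
GCD = 1; from the row with r=1: x=-16, y=7
Check: 87*(-16) + 199*(7) = -1392 + 1393 = 1

GCD = 1, x = -16, y = 7


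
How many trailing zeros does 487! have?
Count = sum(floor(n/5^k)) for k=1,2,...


floor(487/5) = 97
floor(487/25) = 19
floor(487/125) = 3
Total = 119

119 trailing zeros


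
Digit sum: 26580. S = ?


2 + 6 + 5 + 8 + 0 = 21


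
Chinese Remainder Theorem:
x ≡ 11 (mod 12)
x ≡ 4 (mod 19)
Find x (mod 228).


M = 12*19 = 228
M1 = M/12 = 19, M2 = M/19 = 12
M1^(-1) mod 12 = 7, M2^(-1) mod 19 = 8
x = 11*19*7 + 4*12*8 = 1847
1847 mod 228 = 23
Check: 23 mod 12 = 11 ✓, 23 mod 19 = 4 ✓

x ≡ 23 (mod 228)


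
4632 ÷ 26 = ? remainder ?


4632 = 26 * 178 + 4
Check: 4628 + 4 = 4632

q = 178, r = 4


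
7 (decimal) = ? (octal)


7 (base 10) = 7 (decimal)
7 (decimal) = 7 (base 8)


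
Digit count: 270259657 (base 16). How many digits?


270259657 in base 16 = 101BD5C9
Number of digits = 8

8 digits (base 16)


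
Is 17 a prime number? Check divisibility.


Check divisors up to sqrt(17) = 4.1231
No divisors found.
17 is prime.

Yes, 17 is prime


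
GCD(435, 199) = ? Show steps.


435 = 2 * 199 + 37
199 = 5 * 37 + 14
37 = 2 * 14 + 9
14 = 1 * 9 + 5
9 = 1 * 5 + 4
5 = 1 * 4 + 1
4 = 4 * 1 + 0
GCD = 1


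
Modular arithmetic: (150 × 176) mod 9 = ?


150 × 176 = 26400
26400 mod 9 = 3


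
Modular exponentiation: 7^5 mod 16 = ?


7^1 mod 16 = 7
7^2 mod 16 = 1
7^3 mod 16 = 7
7^4 mod 16 = 1
7^5 mod 16 = 7


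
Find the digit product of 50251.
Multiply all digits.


5 × 0 × 2 × 5 × 1 = 0


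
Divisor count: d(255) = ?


255 = 3^1 × 5^1 × 17^1
d(255) = (1+1) × (1+1) × (1+1) = 8

8 divisors


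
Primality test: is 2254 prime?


2254 / 2 = 1127 (exact division)
2254 is NOT prime.

No, 2254 is not prime


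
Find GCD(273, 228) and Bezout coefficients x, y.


Tabular extended Euclidean (each row: r = 273*s + 228*t):
r=273, s=1, t=0
r=228, s=0, t=1
q=1: r=45, s=1, t=-1   [273*(1) + 228*(-1) = 45]
q=5: r=3, s=-5, t=6   [273*(-5) + 228*(6) = 3]
q=15: r=0, s=76, t=-91   [273*(76) + 228*(-91) = 0]
GCD = 3; from the row with r=3: x=-5, y=6
Check: 273*(-5) + 228*(6) = -1365 + 1368 = 3

GCD = 3, x = -5, y = 6


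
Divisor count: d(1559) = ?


1559 = 1559^1
d(1559) = (1+1) = 2

2 divisors


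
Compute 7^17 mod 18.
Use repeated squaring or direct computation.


7^1 mod 18 = 7
7^2 mod 18 = 13
7^3 mod 18 = 1
7^4 mod 18 = 7
7^5 mod 18 = 13
7^6 mod 18 = 1
7^7 mod 18 = 7
7^8 mod 18 = 13
7^9 mod 18 = 1
7^10 mod 18 = 7
7^11 mod 18 = 13
7^12 mod 18 = 1
7^13 mod 18 = 7
7^14 mod 18 = 13
7^15 mod 18 = 1
7^16 mod 18 = 7
7^17 mod 18 = 13


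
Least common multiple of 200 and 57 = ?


GCD(200, 57) = 1
LCM = 200*57/1 = 11400/1 = 11400

LCM = 11400


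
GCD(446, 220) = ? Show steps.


446 = 2 * 220 + 6
220 = 36 * 6 + 4
6 = 1 * 4 + 2
4 = 2 * 2 + 0
GCD = 2


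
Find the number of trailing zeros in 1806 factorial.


floor(1806/5) = 361
floor(1806/25) = 72
floor(1806/125) = 14
floor(1806/625) = 2
Total = 449

449 trailing zeros


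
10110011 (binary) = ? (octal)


10110011 (base 2) = 179 (decimal)
179 (decimal) = 263 (base 8)


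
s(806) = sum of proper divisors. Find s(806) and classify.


Proper divisors: 1, 2, 13, 26, 31, 62, 403
Sum = 1 + 2 + 13 + 26 + 31 + 62 + 403 = 538
538 < 806 → deficient

s(806) = 538 (deficient)


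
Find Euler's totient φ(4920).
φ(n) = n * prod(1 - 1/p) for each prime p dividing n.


4920 = 2^3 × 3 × 5 × 41
Prime factors: 2, 3, 5, 41
φ(4920) = 4920 × (1-1/2) × (1-1/3) × (1-1/5) × (1-1/41)
= 4920 × 1/2 × 2/3 × 4/5 × 40/41 = 1280

φ(4920) = 1280


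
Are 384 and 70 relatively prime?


Euclidean algorithm:
384 = 5 * 70 + 34
70 = 2 * 34 + 2
34 = 17 * 2 + 0
GCD(384, 70) = 2

No, not coprime (GCD = 2)


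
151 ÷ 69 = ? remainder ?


151 = 69 * 2 + 13
Check: 138 + 13 = 151

q = 2, r = 13


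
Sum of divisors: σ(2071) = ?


Divisors of 2071: 1, 19, 109, 2071
Sum = 1 + 19 + 109 + 2071 = 2200

σ(2071) = 2200


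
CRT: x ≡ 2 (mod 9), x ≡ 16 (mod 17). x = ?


M = 9*17 = 153
M1 = M/9 = 17, M2 = M/17 = 9
M1^(-1) mod 9 = 8, M2^(-1) mod 17 = 2
x = 2*17*8 + 16*9*2 = 560
560 mod 153 = 101
Check: 101 mod 9 = 2 ✓, 101 mod 17 = 16 ✓

x ≡ 101 (mod 153)


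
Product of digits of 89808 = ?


8 × 9 × 8 × 0 × 8 = 0


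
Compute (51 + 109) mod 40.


51 + 109 = 160
160 mod 40 = 0


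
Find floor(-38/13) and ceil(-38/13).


-38/13 = -2.9231
floor = -3
ceil = -2

floor = -3, ceil = -2


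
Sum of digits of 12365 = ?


1 + 2 + 3 + 6 + 5 = 17


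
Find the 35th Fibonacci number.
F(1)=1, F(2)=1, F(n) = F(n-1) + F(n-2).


Sequence: 1, 1, 2, 3, 5, 8, 13, 21, 34, 55, 89, 144, 233, 377, 610, 987, 1597, 2584, 4181, 6765, 10946, 17711, 28657, 46368, 75025, 121393, 196418, 317811, 514229, 832040, 1346269, 2178309, 3524578, 5702887, 9227465
F(35) = 9227465


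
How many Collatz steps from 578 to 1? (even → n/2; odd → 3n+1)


578 → 289 → 868 → 434 → 217 → 652 → 326 → 163 → 490 → 245 → 736 → 368 → 184 → 92 → 46 → 23 → 70 → 35 → 106 → 53 → 160 → 80 → 40 → 20 → 10 → 5 → 16 → 8 → 4 → 2 → 1
Total steps = 30

30 steps


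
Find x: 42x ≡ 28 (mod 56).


GCD(42, 56) = 14 divides 28
Divide: 3x ≡ 2 (mod 4)
x ≡ 2 (mod 4)


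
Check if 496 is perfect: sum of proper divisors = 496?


Proper divisors of 496: 1, 2, 4, 8, 16, 31, 62, 124, 248
Sum = 1 + 2 + 4 + 8 + 16 + 31 + 62 + 124 + 248 = 496

Yes, 496 is perfect (496 = 496)


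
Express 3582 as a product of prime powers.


3582 / 2 = 1791
1791 / 3 = 597
597 / 3 = 199
199 / 199 = 1
3582 = 2 × 3^2 × 199


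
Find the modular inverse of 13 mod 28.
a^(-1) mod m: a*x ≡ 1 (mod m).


Use the extended Euclidean algorithm on (28, 13); each row r = 28*s + 13*t:
r=28, s=1, t=0
r=13, s=0, t=1
q=2: r=2, s=1, t=-2   [28*(1) + 13*(-2) = 2]
q=6: r=1, s=-6, t=13   [28*(-6) + 13*(13) = 1]
q=2: r=0, s=13, t=-28   [28*(13) + 13*(-28) = 0]
GCD = 1 with t = 13, so 13*(13) ≡ 1 (mod 28)
Inverse = 13 mod 28 = 13
Check: 13 * 13 = 169 ≡ 1 (mod 28)

13^(-1) ≡ 13 (mod 28)


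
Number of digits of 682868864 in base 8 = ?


682868864 in base 8 = 5054740200
Number of digits = 10

10 digits (base 8)


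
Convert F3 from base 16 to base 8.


F3 (base 16) = 243 (decimal)
243 (decimal) = 363 (base 8)


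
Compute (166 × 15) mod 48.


166 × 15 = 2490
2490 mod 48 = 42


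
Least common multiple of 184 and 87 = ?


GCD(184, 87) = 1
LCM = 184*87/1 = 16008/1 = 16008

LCM = 16008


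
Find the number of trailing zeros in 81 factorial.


floor(81/5) = 16
floor(81/25) = 3
Total = 19

19 trailing zeros


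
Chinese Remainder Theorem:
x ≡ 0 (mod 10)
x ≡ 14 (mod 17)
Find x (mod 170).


M = 10*17 = 170
M1 = M/10 = 17, M2 = M/17 = 10
M1^(-1) mod 10 = 3, M2^(-1) mod 17 = 12
x = 0*17*3 + 14*10*12 = 1680
1680 mod 170 = 150
Check: 150 mod 10 = 0 ✓, 150 mod 17 = 14 ✓

x ≡ 150 (mod 170)


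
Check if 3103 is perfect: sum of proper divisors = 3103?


Proper divisors of 3103: 1, 29, 107
Sum = 1 + 29 + 107 = 137

No, 3103 is not perfect (137 ≠ 3103)


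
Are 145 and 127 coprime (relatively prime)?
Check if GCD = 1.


Euclidean algorithm:
145 = 1 * 127 + 18
127 = 7 * 18 + 1
18 = 18 * 1 + 0
GCD(145, 127) = 1

Yes, coprime (GCD = 1)


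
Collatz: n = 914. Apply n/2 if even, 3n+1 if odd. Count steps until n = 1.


914 → 457 → 1372 → 686 → 343 → 1030 → 515 → 1546 → 773 → 2320 → 1160 → 580 → 290 → 145 → 436 → 218 → 109 → 328 → 164 → 82 → 41 → 124 → 62 → 31 → 94 → 47 → 142 → 71 → 214 → 107 → 322 → 161 → 484 → 242 → 121 → 364 → 182 → 91 → 274 → 137 → 412 → 206 → 103 → 310 → 155 → 466 → 233 → 700 → 350 → 175 → 526 → 263 → 790 → 395 → 1186 → 593 → 1780 → 890 → 445 → 1336 → 668 → 334 → 167 → 502 → 251 → 754 → 377 → 1132 → 566 → 283 → 850 → 425 → 1276 → 638 → 319 → 958 → 479 → 1438 → 719 → 2158 → 1079 → 3238 → 1619 → 4858 → 2429 → 7288 → 3644 → 1822 → 911 → 2734 → 1367 → 4102 → 2051 → 6154 → 3077 → 9232 → 4616 → 2308 → 1154 → 577 → 1732 → 866 → 433 → 1300 → 650 → 325 → 976 → 488 → 244 → 122 → 61 → 184 → 92 → 46 → 23 → 70 → 35 → 106 → 53 → 160 → 80 → 40 → 20 → 10 → 5 → 16 → 8 → 4 → 2 → 1
Total steps = 129

129 steps


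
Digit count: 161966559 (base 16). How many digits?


161966559 in base 16 = 9A769DF
Number of digits = 7

7 digits (base 16)


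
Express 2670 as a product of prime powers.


2670 / 2 = 1335
1335 / 3 = 445
445 / 5 = 89
89 / 89 = 1
2670 = 2 × 3 × 5 × 89


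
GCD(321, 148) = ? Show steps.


321 = 2 * 148 + 25
148 = 5 * 25 + 23
25 = 1 * 23 + 2
23 = 11 * 2 + 1
2 = 2 * 1 + 0
GCD = 1


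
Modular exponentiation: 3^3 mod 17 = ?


3^1 mod 17 = 3
3^2 mod 17 = 9
3^3 mod 17 = 10


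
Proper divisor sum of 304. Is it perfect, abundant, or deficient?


Proper divisors: 1, 2, 4, 8, 16, 19, 38, 76, 152
Sum = 1 + 2 + 4 + 8 + 16 + 19 + 38 + 76 + 152 = 316
316 > 304 → abundant

s(304) = 316 (abundant)


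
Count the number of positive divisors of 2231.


2231 = 23^1 × 97^1
d(2231) = (1+1) × (1+1) = 4

4 divisors


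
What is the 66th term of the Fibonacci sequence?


Sequence: 1, 1, 2, 3, 5, 8, 13, 21, 34, 55, 89, 144, 233, 377, 610, 987, 1597, 2584, 4181, 6765, 10946, 17711, 28657, 46368, 75025, 121393, 196418, 317811, 514229, 832040, 1346269, 2178309, 3524578, 5702887, 9227465, 14930352, 24157817, 39088169, 63245986, 102334155, 165580141, 267914296, 433494437, 701408733, 1134903170, 1836311903, 2971215073, 4807526976, 7778742049, 12586269025, 20365011074, 32951280099, 53316291173, 86267571272, 139583862445, 225851433717, 365435296162, 591286729879, 956722026041, 1548008755920, 2504730781961, 4052739537881, 6557470319842, 10610209857723, 17167680177565, 27777890035288
F(66) = 27777890035288


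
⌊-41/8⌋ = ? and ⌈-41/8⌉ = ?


-41/8 = -5.1250
floor = -6
ceil = -5

floor = -6, ceil = -5


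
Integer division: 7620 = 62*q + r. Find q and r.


7620 = 62 * 122 + 56
Check: 7564 + 56 = 7620

q = 122, r = 56


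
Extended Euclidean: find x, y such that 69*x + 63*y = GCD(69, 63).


Tabular extended Euclidean (each row: r = 69*s + 63*t):
r=69, s=1, t=0
r=63, s=0, t=1
q=1: r=6, s=1, t=-1   [69*(1) + 63*(-1) = 6]
q=10: r=3, s=-10, t=11   [69*(-10) + 63*(11) = 3]
q=2: r=0, s=21, t=-23   [69*(21) + 63*(-23) = 0]
GCD = 3; from the row with r=3: x=-10, y=11
Check: 69*(-10) + 63*(11) = -690 + 693 = 3

GCD = 3, x = -10, y = 11


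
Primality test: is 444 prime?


444 / 2 = 222 (exact division)
444 is NOT prime.

No, 444 is not prime


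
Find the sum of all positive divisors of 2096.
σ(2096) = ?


Divisors of 2096: 1, 2, 4, 8, 16, 131, 262, 524, 1048, 2096
Sum = 1 + 2 + 4 + 8 + 16 + 131 + 262 + 524 + 1048 + 2096 = 4092

σ(2096) = 4092


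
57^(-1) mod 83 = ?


Use the extended Euclidean algorithm on (83, 57); each row r = 83*s + 57*t:
r=83, s=1, t=0
r=57, s=0, t=1
q=1: r=26, s=1, t=-1   [83*(1) + 57*(-1) = 26]
q=2: r=5, s=-2, t=3   [83*(-2) + 57*(3) = 5]
q=5: r=1, s=11, t=-16   [83*(11) + 57*(-16) = 1]
q=5: r=0, s=-57, t=83   [83*(-57) + 57*(83) = 0]
GCD = 1 with t = -16, so 57*(-16) ≡ 1 (mod 83)
Inverse = -16 mod 83 = 67
Check: 57 * 67 = 3819 ≡ 1 (mod 83)

57^(-1) ≡ 67 (mod 83)


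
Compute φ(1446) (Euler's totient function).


1446 = 2 × 3 × 241
Prime factors: 2, 3, 241
φ(1446) = 1446 × (1-1/2) × (1-1/3) × (1-1/241)
= 1446 × 1/2 × 2/3 × 240/241 = 480

φ(1446) = 480


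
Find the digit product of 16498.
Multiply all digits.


1 × 6 × 4 × 9 × 8 = 1728


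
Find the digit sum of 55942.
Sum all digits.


5 + 5 + 9 + 4 + 2 = 25


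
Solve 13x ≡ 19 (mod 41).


GCD(13, 41) = 1, unique solution
a^(-1) mod 41 = 19
x = 19 * 19 mod 41 = 33

x ≡ 33 (mod 41)


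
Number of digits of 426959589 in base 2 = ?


426959589 in base 2 = 11001011100101110001011100101
Number of digits = 29

29 digits (base 2)


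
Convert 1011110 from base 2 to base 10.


1011110 (base 2) = 94 (decimal)
94 (decimal) = 94 (base 10)


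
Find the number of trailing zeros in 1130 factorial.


floor(1130/5) = 226
floor(1130/25) = 45
floor(1130/125) = 9
floor(1130/625) = 1
Total = 281

281 trailing zeros


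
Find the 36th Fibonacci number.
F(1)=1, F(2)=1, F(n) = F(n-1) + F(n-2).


Sequence: 1, 1, 2, 3, 5, 8, 13, 21, 34, 55, 89, 144, 233, 377, 610, 987, 1597, 2584, 4181, 6765, 10946, 17711, 28657, 46368, 75025, 121393, 196418, 317811, 514229, 832040, 1346269, 2178309, 3524578, 5702887, 9227465, 14930352
F(36) = 14930352


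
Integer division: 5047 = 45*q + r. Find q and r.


5047 = 45 * 112 + 7
Check: 5040 + 7 = 5047

q = 112, r = 7


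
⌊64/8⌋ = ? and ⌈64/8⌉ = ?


64/8 = 8.0000
floor = 8
ceil = 8

floor = 8, ceil = 8


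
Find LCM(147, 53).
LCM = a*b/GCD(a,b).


GCD(147, 53) = 1
LCM = 147*53/1 = 7791/1 = 7791

LCM = 7791


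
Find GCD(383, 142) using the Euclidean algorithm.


383 = 2 * 142 + 99
142 = 1 * 99 + 43
99 = 2 * 43 + 13
43 = 3 * 13 + 4
13 = 3 * 4 + 1
4 = 4 * 1 + 0
GCD = 1


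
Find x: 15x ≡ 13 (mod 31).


GCD(15, 31) = 1, unique solution
a^(-1) mod 31 = 29
x = 29 * 13 mod 31 = 5

x ≡ 5 (mod 31)


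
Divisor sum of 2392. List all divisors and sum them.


Divisors of 2392: 1, 2, 4, 8, 13, 23, 26, 46, 52, 92, 104, 184, 299, 598, 1196, 2392
Sum = 1 + 2 + 4 + 8 + 13 + 23 + 26 + 46 + 52 + 92 + 104 + 184 + 299 + 598 + 1196 + 2392 = 5040

σ(2392) = 5040


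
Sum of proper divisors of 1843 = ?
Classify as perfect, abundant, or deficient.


Proper divisors: 1, 19, 97
Sum = 1 + 19 + 97 = 117
117 < 1843 → deficient

s(1843) = 117 (deficient)


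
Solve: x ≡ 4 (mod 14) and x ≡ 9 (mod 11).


M = 14*11 = 154
M1 = M/14 = 11, M2 = M/11 = 14
M1^(-1) mod 14 = 9, M2^(-1) mod 11 = 4
x = 4*11*9 + 9*14*4 = 900
900 mod 154 = 130
Check: 130 mod 14 = 4 ✓, 130 mod 11 = 9 ✓

x ≡ 130 (mod 154)


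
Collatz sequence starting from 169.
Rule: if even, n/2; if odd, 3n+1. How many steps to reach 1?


169 → 508 → 254 → 127 → 382 → 191 → 574 → 287 → 862 → 431 → 1294 → 647 → 1942 → 971 → 2914 → 1457 → 4372 → 2186 → 1093 → 3280 → 1640 → 820 → 410 → 205 → 616 → 308 → 154 → 77 → 232 → 116 → 58 → 29 → 88 → 44 → 22 → 11 → 34 → 17 → 52 → 26 → 13 → 40 → 20 → 10 → 5 → 16 → 8 → 4 → 2 → 1
Total steps = 49

49 steps


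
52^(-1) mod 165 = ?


Use the extended Euclidean algorithm on (165, 52); each row r = 165*s + 52*t:
r=165, s=1, t=0
r=52, s=0, t=1
q=3: r=9, s=1, t=-3   [165*(1) + 52*(-3) = 9]
q=5: r=7, s=-5, t=16   [165*(-5) + 52*(16) = 7]
q=1: r=2, s=6, t=-19   [165*(6) + 52*(-19) = 2]
q=3: r=1, s=-23, t=73   [165*(-23) + 52*(73) = 1]
q=2: r=0, s=52, t=-165   [165*(52) + 52*(-165) = 0]
GCD = 1 with t = 73, so 52*(73) ≡ 1 (mod 165)
Inverse = 73 mod 165 = 73
Check: 52 * 73 = 3796 ≡ 1 (mod 165)

52^(-1) ≡ 73 (mod 165)


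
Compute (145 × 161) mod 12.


145 × 161 = 23345
23345 mod 12 = 5


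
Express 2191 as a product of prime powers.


2191 / 7 = 313
313 / 313 = 1
2191 = 7 × 313


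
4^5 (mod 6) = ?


4^1 mod 6 = 4
4^2 mod 6 = 4
4^3 mod 6 = 4
4^4 mod 6 = 4
4^5 mod 6 = 4


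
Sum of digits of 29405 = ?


2 + 9 + 4 + 0 + 5 = 20


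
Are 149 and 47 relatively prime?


Euclidean algorithm:
149 = 3 * 47 + 8
47 = 5 * 8 + 7
8 = 1 * 7 + 1
7 = 7 * 1 + 0
GCD(149, 47) = 1

Yes, coprime (GCD = 1)


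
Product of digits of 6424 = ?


6 × 4 × 2 × 4 = 192


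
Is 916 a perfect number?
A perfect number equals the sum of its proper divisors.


Proper divisors of 916: 1, 2, 4, 229, 458
Sum = 1 + 2 + 4 + 229 + 458 = 694

No, 916 is not perfect (694 ≠ 916)


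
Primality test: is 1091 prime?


Check divisors up to sqrt(1091) = 33.0303
No divisors found.
1091 is prime.

Yes, 1091 is prime


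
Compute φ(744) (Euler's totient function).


744 = 2^3 × 3 × 31
Prime factors: 2, 3, 31
φ(744) = 744 × (1-1/2) × (1-1/3) × (1-1/31)
= 744 × 1/2 × 2/3 × 30/31 = 240

φ(744) = 240


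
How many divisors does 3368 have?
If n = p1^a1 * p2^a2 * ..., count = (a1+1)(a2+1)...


3368 = 2^3 × 421^1
d(3368) = (3+1) × (1+1) = 8

8 divisors


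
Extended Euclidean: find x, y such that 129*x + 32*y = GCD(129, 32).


Tabular extended Euclidean (each row: r = 129*s + 32*t):
r=129, s=1, t=0
r=32, s=0, t=1
q=4: r=1, s=1, t=-4   [129*(1) + 32*(-4) = 1]
q=32: r=0, s=-32, t=129   [129*(-32) + 32*(129) = 0]
GCD = 1; from the row with r=1: x=1, y=-4
Check: 129*(1) + 32*(-4) = 129 - 128 = 1

GCD = 1, x = 1, y = -4


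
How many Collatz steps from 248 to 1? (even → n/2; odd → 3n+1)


248 → 124 → 62 → 31 → 94 → 47 → 142 → 71 → 214 → 107 → 322 → 161 → 484 → 242 → 121 → 364 → 182 → 91 → 274 → 137 → 412 → 206 → 103 → 310 → 155 → 466 → 233 → 700 → 350 → 175 → 526 → 263 → 790 → 395 → 1186 → 593 → 1780 → 890 → 445 → 1336 → 668 → 334 → 167 → 502 → 251 → 754 → 377 → 1132 → 566 → 283 → 850 → 425 → 1276 → 638 → 319 → 958 → 479 → 1438 → 719 → 2158 → 1079 → 3238 → 1619 → 4858 → 2429 → 7288 → 3644 → 1822 → 911 → 2734 → 1367 → 4102 → 2051 → 6154 → 3077 → 9232 → 4616 → 2308 → 1154 → 577 → 1732 → 866 → 433 → 1300 → 650 → 325 → 976 → 488 → 244 → 122 → 61 → 184 → 92 → 46 → 23 → 70 → 35 → 106 → 53 → 160 → 80 → 40 → 20 → 10 → 5 → 16 → 8 → 4 → 2 → 1
Total steps = 109

109 steps


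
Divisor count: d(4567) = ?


4567 = 4567^1
d(4567) = (1+1) = 2

2 divisors


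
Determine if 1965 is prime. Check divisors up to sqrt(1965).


1965 / 3 = 655 (exact division)
1965 is NOT prime.

No, 1965 is not prime


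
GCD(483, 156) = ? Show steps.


483 = 3 * 156 + 15
156 = 10 * 15 + 6
15 = 2 * 6 + 3
6 = 2 * 3 + 0
GCD = 3


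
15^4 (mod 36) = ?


15^1 mod 36 = 15
15^2 mod 36 = 9
15^3 mod 36 = 27
15^4 mod 36 = 9


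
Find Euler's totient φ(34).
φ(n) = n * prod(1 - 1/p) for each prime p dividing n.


34 = 2 × 17
Prime factors: 2, 17
φ(34) = 34 × (1-1/2) × (1-1/17)
= 34 × 1/2 × 16/17 = 16

φ(34) = 16


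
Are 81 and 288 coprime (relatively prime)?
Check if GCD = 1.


Euclidean algorithm:
288 = 3 * 81 + 45
81 = 1 * 45 + 36
45 = 1 * 36 + 9
36 = 4 * 9 + 0
GCD(81, 288) = 9

No, not coprime (GCD = 9)


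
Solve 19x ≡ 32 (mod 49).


GCD(19, 49) = 1, unique solution
a^(-1) mod 49 = 31
x = 31 * 32 mod 49 = 12

x ≡ 12 (mod 49)


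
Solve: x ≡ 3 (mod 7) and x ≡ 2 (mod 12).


M = 7*12 = 84
M1 = M/7 = 12, M2 = M/12 = 7
M1^(-1) mod 7 = 3, M2^(-1) mod 12 = 7
x = 3*12*3 + 2*7*7 = 206
206 mod 84 = 38
Check: 38 mod 7 = 3 ✓, 38 mod 12 = 2 ✓

x ≡ 38 (mod 84)


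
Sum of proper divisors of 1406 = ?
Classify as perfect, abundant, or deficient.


Proper divisors: 1, 2, 19, 37, 38, 74, 703
Sum = 1 + 2 + 19 + 37 + 38 + 74 + 703 = 874
874 < 1406 → deficient

s(1406) = 874 (deficient)


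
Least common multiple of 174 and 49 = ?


GCD(174, 49) = 1
LCM = 174*49/1 = 8526/1 = 8526

LCM = 8526


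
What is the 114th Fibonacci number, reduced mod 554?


F(k) mod 554 for k=1..114:
1, 1, 2, 3, 5, 8, 13, 21, 34, 55, 89, 144, 233, 377, 56, 433, 489, 368, 303, 117, 420, 537, 403, 386, 235, 67, 302, 369, 117, 486, 49, 535, 30, 11, 41, 52, 93, 145, 238, 383, 67, 450, 517, 413, 376, 235, 57, 292, 349, 87, 436, 523, 405, 374, 225, 45, 270, 315, 31, 346, 377, 169, 546, 161, 153, 314, 467, 227, 140, 367, 507, 320, 273, 39, 312, 351, 109, 460, 15, 475, 490, 411, 347, 204, 551, 201, 198, 399, 43, 442, 485, 373, 304, 123, 427, 550, 423, 419, 288, 153, 441, 40, 481, 521, 448, 415, 309, 170, 479, 95, 20, 115, 135, 250
F(114) mod 554 = 250


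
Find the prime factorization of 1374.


1374 / 2 = 687
687 / 3 = 229
229 / 229 = 1
1374 = 2 × 3 × 229


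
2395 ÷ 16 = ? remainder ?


2395 = 16 * 149 + 11
Check: 2384 + 11 = 2395

q = 149, r = 11


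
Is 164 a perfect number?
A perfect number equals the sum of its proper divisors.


Proper divisors of 164: 1, 2, 4, 41, 82
Sum = 1 + 2 + 4 + 41 + 82 = 130

No, 164 is not perfect (130 ≠ 164)


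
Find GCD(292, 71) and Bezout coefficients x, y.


Tabular extended Euclidean (each row: r = 292*s + 71*t):
r=292, s=1, t=0
r=71, s=0, t=1
q=4: r=8, s=1, t=-4   [292*(1) + 71*(-4) = 8]
q=8: r=7, s=-8, t=33   [292*(-8) + 71*(33) = 7]
q=1: r=1, s=9, t=-37   [292*(9) + 71*(-37) = 1]
q=7: r=0, s=-71, t=292   [292*(-71) + 71*(292) = 0]
GCD = 1; from the row with r=1: x=9, y=-37
Check: 292*(9) + 71*(-37) = 2628 - 2627 = 1

GCD = 1, x = 9, y = -37


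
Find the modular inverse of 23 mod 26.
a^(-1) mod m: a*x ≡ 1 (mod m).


Use the extended Euclidean algorithm on (26, 23); each row r = 26*s + 23*t:
r=26, s=1, t=0
r=23, s=0, t=1
q=1: r=3, s=1, t=-1   [26*(1) + 23*(-1) = 3]
q=7: r=2, s=-7, t=8   [26*(-7) + 23*(8) = 2]
q=1: r=1, s=8, t=-9   [26*(8) + 23*(-9) = 1]
q=2: r=0, s=-23, t=26   [26*(-23) + 23*(26) = 0]
GCD = 1 with t = -9, so 23*(-9) ≡ 1 (mod 26)
Inverse = -9 mod 26 = 17
Check: 23 * 17 = 391 ≡ 1 (mod 26)

23^(-1) ≡ 17 (mod 26)


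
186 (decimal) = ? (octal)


186 (base 10) = 186 (decimal)
186 (decimal) = 272 (base 8)


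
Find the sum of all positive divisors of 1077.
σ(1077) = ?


Divisors of 1077: 1, 3, 359, 1077
Sum = 1 + 3 + 359 + 1077 = 1440

σ(1077) = 1440


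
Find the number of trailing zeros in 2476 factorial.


floor(2476/5) = 495
floor(2476/25) = 99
floor(2476/125) = 19
floor(2476/625) = 3
Total = 616

616 trailing zeros


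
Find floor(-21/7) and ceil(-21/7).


-21/7 = -3.0000
floor = -3
ceil = -3

floor = -3, ceil = -3


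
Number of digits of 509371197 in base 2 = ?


509371197 in base 2 = 11110010111000110001100111101
Number of digits = 29

29 digits (base 2)


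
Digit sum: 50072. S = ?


5 + 0 + 0 + 7 + 2 = 14


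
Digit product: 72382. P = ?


7 × 2 × 3 × 8 × 2 = 672


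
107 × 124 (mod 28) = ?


107 × 124 = 13268
13268 mod 28 = 24


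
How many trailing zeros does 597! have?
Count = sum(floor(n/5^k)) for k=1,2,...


floor(597/5) = 119
floor(597/25) = 23
floor(597/125) = 4
Total = 146

146 trailing zeros


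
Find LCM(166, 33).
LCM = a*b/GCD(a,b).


GCD(166, 33) = 1
LCM = 166*33/1 = 5478/1 = 5478

LCM = 5478


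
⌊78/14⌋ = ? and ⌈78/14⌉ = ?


78/14 = 5.5714
floor = 5
ceil = 6

floor = 5, ceil = 6
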